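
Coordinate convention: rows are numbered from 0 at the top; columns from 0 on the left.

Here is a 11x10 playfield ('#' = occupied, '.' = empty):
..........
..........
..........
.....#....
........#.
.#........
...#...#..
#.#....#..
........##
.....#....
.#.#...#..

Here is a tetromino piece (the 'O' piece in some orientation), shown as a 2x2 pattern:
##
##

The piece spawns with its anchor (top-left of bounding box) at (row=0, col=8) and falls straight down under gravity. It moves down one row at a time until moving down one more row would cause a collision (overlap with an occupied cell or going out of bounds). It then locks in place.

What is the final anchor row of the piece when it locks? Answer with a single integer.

Spawn at (row=0, col=8). Try each row:
  row 0: fits
  row 1: fits
  row 2: fits
  row 3: blocked -> lock at row 2

Answer: 2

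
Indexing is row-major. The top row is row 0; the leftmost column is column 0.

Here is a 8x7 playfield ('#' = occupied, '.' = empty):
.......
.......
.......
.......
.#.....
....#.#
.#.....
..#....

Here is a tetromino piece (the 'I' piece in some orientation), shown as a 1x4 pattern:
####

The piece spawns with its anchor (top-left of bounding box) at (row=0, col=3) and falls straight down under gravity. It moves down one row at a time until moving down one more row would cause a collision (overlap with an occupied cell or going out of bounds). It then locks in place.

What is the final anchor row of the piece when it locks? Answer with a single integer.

Answer: 4

Derivation:
Spawn at (row=0, col=3). Try each row:
  row 0: fits
  row 1: fits
  row 2: fits
  row 3: fits
  row 4: fits
  row 5: blocked -> lock at row 4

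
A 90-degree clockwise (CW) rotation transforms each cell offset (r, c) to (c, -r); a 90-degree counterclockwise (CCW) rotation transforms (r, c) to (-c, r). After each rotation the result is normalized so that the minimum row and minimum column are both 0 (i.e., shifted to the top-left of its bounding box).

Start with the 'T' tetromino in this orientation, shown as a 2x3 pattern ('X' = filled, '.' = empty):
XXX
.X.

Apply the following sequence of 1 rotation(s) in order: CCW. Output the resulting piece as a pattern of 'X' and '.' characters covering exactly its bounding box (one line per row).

Start:
XXX
.X.
After rotation 1 (CCW):
X.
XX
X.

Answer: X.
XX
X.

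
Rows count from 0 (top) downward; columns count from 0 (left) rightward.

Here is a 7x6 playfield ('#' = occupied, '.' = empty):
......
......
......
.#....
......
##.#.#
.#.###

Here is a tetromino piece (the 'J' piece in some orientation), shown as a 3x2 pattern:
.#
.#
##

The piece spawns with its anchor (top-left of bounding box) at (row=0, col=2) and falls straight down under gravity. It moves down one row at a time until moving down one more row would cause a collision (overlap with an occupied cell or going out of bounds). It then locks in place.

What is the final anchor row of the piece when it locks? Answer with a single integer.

Spawn at (row=0, col=2). Try each row:
  row 0: fits
  row 1: fits
  row 2: fits
  row 3: blocked -> lock at row 2

Answer: 2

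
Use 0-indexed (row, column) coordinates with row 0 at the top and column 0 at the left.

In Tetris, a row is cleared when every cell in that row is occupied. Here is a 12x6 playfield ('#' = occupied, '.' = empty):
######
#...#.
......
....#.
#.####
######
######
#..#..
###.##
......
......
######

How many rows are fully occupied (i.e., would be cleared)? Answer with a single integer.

Check each row:
  row 0: 0 empty cells -> FULL (clear)
  row 1: 4 empty cells -> not full
  row 2: 6 empty cells -> not full
  row 3: 5 empty cells -> not full
  row 4: 1 empty cell -> not full
  row 5: 0 empty cells -> FULL (clear)
  row 6: 0 empty cells -> FULL (clear)
  row 7: 4 empty cells -> not full
  row 8: 1 empty cell -> not full
  row 9: 6 empty cells -> not full
  row 10: 6 empty cells -> not full
  row 11: 0 empty cells -> FULL (clear)
Total rows cleared: 4

Answer: 4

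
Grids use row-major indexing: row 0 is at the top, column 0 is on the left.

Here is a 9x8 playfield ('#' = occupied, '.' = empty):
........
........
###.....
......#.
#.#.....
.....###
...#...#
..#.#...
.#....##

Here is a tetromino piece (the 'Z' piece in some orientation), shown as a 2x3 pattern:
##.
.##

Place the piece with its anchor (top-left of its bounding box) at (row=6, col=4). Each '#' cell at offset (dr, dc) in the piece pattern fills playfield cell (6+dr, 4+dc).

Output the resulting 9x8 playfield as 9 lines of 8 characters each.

Fill (6+0,4+0) = (6,4)
Fill (6+0,4+1) = (6,5)
Fill (6+1,4+1) = (7,5)
Fill (6+1,4+2) = (7,6)

Answer: ........
........
###.....
......#.
#.#.....
.....###
...###.#
..#.###.
.#....##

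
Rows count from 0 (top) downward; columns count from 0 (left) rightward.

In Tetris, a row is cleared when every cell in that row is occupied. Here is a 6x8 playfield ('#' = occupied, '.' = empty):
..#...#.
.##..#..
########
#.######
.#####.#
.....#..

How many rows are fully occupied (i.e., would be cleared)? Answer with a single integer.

Check each row:
  row 0: 6 empty cells -> not full
  row 1: 5 empty cells -> not full
  row 2: 0 empty cells -> FULL (clear)
  row 3: 1 empty cell -> not full
  row 4: 2 empty cells -> not full
  row 5: 7 empty cells -> not full
Total rows cleared: 1

Answer: 1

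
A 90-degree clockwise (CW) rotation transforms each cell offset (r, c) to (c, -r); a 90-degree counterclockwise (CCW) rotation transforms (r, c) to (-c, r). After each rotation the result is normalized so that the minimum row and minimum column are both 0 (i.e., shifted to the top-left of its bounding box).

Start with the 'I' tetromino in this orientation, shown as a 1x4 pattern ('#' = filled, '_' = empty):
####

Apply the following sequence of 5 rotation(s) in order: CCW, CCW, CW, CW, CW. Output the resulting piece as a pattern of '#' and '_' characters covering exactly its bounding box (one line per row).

Answer: #
#
#
#

Derivation:
Start:
####
After rotation 1 (CCW):
#
#
#
#
After rotation 2 (CCW):
####
After rotation 3 (CW):
#
#
#
#
After rotation 4 (CW):
####
After rotation 5 (CW):
#
#
#
#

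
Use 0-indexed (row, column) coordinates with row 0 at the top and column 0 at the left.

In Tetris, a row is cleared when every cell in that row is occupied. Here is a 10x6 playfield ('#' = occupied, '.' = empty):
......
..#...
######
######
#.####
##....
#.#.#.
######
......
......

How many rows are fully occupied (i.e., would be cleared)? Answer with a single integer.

Answer: 3

Derivation:
Check each row:
  row 0: 6 empty cells -> not full
  row 1: 5 empty cells -> not full
  row 2: 0 empty cells -> FULL (clear)
  row 3: 0 empty cells -> FULL (clear)
  row 4: 1 empty cell -> not full
  row 5: 4 empty cells -> not full
  row 6: 3 empty cells -> not full
  row 7: 0 empty cells -> FULL (clear)
  row 8: 6 empty cells -> not full
  row 9: 6 empty cells -> not full
Total rows cleared: 3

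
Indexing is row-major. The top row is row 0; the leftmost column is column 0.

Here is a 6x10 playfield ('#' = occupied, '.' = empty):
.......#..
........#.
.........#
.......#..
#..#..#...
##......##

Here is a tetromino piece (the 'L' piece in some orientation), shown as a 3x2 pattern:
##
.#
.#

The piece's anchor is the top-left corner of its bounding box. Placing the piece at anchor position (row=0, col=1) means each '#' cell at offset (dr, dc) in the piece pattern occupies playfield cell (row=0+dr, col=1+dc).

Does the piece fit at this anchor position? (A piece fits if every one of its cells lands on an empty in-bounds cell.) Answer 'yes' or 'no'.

Check each piece cell at anchor (0, 1):
  offset (0,0) -> (0,1): empty -> OK
  offset (0,1) -> (0,2): empty -> OK
  offset (1,1) -> (1,2): empty -> OK
  offset (2,1) -> (2,2): empty -> OK
All cells valid: yes

Answer: yes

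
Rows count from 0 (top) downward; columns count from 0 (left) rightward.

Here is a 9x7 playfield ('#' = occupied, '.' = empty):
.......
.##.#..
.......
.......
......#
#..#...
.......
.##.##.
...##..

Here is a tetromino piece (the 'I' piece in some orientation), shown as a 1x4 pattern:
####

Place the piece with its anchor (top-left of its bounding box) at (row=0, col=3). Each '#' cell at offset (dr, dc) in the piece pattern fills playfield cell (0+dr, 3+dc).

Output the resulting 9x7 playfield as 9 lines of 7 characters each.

Fill (0+0,3+0) = (0,3)
Fill (0+0,3+1) = (0,4)
Fill (0+0,3+2) = (0,5)
Fill (0+0,3+3) = (0,6)

Answer: ...####
.##.#..
.......
.......
......#
#..#...
.......
.##.##.
...##..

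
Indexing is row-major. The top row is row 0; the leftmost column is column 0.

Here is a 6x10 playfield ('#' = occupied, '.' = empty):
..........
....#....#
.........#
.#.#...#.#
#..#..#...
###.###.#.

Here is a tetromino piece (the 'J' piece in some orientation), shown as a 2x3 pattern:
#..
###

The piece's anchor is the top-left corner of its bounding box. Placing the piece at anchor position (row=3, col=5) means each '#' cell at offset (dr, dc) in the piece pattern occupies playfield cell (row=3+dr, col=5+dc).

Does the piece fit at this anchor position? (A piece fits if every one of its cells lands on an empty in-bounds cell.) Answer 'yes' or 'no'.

Answer: no

Derivation:
Check each piece cell at anchor (3, 5):
  offset (0,0) -> (3,5): empty -> OK
  offset (1,0) -> (4,5): empty -> OK
  offset (1,1) -> (4,6): occupied ('#') -> FAIL
  offset (1,2) -> (4,7): empty -> OK
All cells valid: no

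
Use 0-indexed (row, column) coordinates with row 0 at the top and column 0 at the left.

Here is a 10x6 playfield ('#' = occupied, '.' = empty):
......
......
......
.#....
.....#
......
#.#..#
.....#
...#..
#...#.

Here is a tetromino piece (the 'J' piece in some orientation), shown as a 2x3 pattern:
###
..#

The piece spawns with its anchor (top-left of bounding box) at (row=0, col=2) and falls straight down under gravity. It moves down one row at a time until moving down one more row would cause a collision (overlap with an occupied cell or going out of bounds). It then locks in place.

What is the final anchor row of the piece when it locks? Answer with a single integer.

Spawn at (row=0, col=2). Try each row:
  row 0: fits
  row 1: fits
  row 2: fits
  row 3: fits
  row 4: fits
  row 5: fits
  row 6: blocked -> lock at row 5

Answer: 5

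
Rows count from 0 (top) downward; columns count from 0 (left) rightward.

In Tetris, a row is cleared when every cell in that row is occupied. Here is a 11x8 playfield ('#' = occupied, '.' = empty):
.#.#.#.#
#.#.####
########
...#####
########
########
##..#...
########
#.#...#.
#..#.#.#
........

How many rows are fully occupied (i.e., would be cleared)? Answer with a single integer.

Answer: 4

Derivation:
Check each row:
  row 0: 4 empty cells -> not full
  row 1: 2 empty cells -> not full
  row 2: 0 empty cells -> FULL (clear)
  row 3: 3 empty cells -> not full
  row 4: 0 empty cells -> FULL (clear)
  row 5: 0 empty cells -> FULL (clear)
  row 6: 5 empty cells -> not full
  row 7: 0 empty cells -> FULL (clear)
  row 8: 5 empty cells -> not full
  row 9: 4 empty cells -> not full
  row 10: 8 empty cells -> not full
Total rows cleared: 4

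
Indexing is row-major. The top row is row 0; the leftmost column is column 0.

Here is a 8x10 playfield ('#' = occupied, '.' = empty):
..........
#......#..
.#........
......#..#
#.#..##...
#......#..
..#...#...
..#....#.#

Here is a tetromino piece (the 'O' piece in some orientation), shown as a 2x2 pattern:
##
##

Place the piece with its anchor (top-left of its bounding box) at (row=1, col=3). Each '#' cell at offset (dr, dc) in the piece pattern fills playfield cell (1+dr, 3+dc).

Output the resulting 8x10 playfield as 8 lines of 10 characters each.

Answer: ..........
#..##..#..
.#.##.....
......#..#
#.#..##...
#......#..
..#...#...
..#....#.#

Derivation:
Fill (1+0,3+0) = (1,3)
Fill (1+0,3+1) = (1,4)
Fill (1+1,3+0) = (2,3)
Fill (1+1,3+1) = (2,4)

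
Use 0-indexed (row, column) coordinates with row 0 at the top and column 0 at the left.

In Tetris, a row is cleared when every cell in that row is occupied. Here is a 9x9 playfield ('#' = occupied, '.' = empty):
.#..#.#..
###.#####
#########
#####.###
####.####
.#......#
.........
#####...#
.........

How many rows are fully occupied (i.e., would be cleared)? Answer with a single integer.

Answer: 1

Derivation:
Check each row:
  row 0: 6 empty cells -> not full
  row 1: 1 empty cell -> not full
  row 2: 0 empty cells -> FULL (clear)
  row 3: 1 empty cell -> not full
  row 4: 1 empty cell -> not full
  row 5: 7 empty cells -> not full
  row 6: 9 empty cells -> not full
  row 7: 3 empty cells -> not full
  row 8: 9 empty cells -> not full
Total rows cleared: 1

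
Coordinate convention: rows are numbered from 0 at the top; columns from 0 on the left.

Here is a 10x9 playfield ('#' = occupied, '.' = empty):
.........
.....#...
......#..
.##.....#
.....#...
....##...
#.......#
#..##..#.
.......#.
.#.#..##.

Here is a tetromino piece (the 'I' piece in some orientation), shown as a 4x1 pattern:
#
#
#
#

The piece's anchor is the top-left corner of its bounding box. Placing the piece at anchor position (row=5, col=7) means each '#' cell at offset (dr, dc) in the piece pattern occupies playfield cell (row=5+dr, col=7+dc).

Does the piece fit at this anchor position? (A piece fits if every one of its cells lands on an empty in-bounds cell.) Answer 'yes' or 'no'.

Check each piece cell at anchor (5, 7):
  offset (0,0) -> (5,7): empty -> OK
  offset (1,0) -> (6,7): empty -> OK
  offset (2,0) -> (7,7): occupied ('#') -> FAIL
  offset (3,0) -> (8,7): occupied ('#') -> FAIL
All cells valid: no

Answer: no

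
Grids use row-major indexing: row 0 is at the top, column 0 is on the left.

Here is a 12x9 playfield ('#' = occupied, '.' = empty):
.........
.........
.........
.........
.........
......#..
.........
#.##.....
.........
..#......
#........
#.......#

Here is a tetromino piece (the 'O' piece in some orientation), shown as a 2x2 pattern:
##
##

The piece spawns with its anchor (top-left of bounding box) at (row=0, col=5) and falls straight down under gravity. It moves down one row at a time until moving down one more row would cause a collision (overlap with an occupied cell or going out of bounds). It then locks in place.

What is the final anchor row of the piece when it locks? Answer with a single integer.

Answer: 3

Derivation:
Spawn at (row=0, col=5). Try each row:
  row 0: fits
  row 1: fits
  row 2: fits
  row 3: fits
  row 4: blocked -> lock at row 3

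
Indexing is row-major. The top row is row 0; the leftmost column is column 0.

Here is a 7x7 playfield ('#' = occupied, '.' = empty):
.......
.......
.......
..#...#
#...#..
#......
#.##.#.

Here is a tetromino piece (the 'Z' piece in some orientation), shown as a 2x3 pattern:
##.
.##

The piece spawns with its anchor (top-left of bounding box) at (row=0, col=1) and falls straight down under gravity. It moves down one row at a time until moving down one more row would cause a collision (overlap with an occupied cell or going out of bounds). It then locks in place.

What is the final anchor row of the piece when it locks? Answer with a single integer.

Answer: 1

Derivation:
Spawn at (row=0, col=1). Try each row:
  row 0: fits
  row 1: fits
  row 2: blocked -> lock at row 1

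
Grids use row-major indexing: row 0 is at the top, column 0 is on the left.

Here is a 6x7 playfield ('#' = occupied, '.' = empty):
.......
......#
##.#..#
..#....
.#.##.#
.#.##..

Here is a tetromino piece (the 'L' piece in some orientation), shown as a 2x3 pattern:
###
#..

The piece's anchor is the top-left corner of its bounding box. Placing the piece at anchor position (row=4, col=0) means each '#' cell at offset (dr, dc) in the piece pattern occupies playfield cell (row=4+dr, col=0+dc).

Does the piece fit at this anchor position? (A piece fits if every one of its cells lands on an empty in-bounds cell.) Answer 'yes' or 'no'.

Check each piece cell at anchor (4, 0):
  offset (0,0) -> (4,0): empty -> OK
  offset (0,1) -> (4,1): occupied ('#') -> FAIL
  offset (0,2) -> (4,2): empty -> OK
  offset (1,0) -> (5,0): empty -> OK
All cells valid: no

Answer: no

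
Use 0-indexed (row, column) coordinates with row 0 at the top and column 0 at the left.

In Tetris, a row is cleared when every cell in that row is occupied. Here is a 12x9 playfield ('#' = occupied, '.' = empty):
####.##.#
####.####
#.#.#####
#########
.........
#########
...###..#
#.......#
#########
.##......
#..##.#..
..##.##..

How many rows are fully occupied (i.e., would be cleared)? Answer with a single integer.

Answer: 3

Derivation:
Check each row:
  row 0: 2 empty cells -> not full
  row 1: 1 empty cell -> not full
  row 2: 2 empty cells -> not full
  row 3: 0 empty cells -> FULL (clear)
  row 4: 9 empty cells -> not full
  row 5: 0 empty cells -> FULL (clear)
  row 6: 5 empty cells -> not full
  row 7: 7 empty cells -> not full
  row 8: 0 empty cells -> FULL (clear)
  row 9: 7 empty cells -> not full
  row 10: 5 empty cells -> not full
  row 11: 5 empty cells -> not full
Total rows cleared: 3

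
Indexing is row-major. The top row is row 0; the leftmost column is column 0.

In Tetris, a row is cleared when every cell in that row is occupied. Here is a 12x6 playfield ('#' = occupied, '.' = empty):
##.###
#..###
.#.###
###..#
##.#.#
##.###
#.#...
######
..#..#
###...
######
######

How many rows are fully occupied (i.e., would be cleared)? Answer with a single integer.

Check each row:
  row 0: 1 empty cell -> not full
  row 1: 2 empty cells -> not full
  row 2: 2 empty cells -> not full
  row 3: 2 empty cells -> not full
  row 4: 2 empty cells -> not full
  row 5: 1 empty cell -> not full
  row 6: 4 empty cells -> not full
  row 7: 0 empty cells -> FULL (clear)
  row 8: 4 empty cells -> not full
  row 9: 3 empty cells -> not full
  row 10: 0 empty cells -> FULL (clear)
  row 11: 0 empty cells -> FULL (clear)
Total rows cleared: 3

Answer: 3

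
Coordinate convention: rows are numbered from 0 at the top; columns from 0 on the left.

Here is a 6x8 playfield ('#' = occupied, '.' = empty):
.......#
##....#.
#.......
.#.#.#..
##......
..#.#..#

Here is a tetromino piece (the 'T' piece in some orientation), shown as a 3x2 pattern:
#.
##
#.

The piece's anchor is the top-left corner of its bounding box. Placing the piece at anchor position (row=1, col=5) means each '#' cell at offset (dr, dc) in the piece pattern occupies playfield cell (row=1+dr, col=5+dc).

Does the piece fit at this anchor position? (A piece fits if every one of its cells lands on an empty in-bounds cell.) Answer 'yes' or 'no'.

Answer: no

Derivation:
Check each piece cell at anchor (1, 5):
  offset (0,0) -> (1,5): empty -> OK
  offset (1,0) -> (2,5): empty -> OK
  offset (1,1) -> (2,6): empty -> OK
  offset (2,0) -> (3,5): occupied ('#') -> FAIL
All cells valid: no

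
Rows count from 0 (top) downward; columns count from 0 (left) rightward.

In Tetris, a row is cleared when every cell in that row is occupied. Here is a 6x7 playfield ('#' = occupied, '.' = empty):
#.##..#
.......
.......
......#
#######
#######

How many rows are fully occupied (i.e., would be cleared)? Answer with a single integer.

Answer: 2

Derivation:
Check each row:
  row 0: 3 empty cells -> not full
  row 1: 7 empty cells -> not full
  row 2: 7 empty cells -> not full
  row 3: 6 empty cells -> not full
  row 4: 0 empty cells -> FULL (clear)
  row 5: 0 empty cells -> FULL (clear)
Total rows cleared: 2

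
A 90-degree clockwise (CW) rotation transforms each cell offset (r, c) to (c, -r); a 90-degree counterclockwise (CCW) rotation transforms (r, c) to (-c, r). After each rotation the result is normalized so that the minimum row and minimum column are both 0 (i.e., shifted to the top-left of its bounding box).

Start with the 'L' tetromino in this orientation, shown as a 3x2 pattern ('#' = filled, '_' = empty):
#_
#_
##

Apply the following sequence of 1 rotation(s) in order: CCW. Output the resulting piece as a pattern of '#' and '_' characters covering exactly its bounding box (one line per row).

Answer: __#
###

Derivation:
Start:
#_
#_
##
After rotation 1 (CCW):
__#
###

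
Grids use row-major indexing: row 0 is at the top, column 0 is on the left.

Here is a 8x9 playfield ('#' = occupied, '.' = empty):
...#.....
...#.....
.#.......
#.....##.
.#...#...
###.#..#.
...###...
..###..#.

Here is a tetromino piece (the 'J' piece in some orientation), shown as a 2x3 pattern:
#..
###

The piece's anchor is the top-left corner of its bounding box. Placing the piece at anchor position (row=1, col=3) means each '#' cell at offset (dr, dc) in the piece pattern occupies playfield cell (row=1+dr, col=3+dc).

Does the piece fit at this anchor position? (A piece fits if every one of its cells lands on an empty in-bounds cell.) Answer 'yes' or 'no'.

Answer: no

Derivation:
Check each piece cell at anchor (1, 3):
  offset (0,0) -> (1,3): occupied ('#') -> FAIL
  offset (1,0) -> (2,3): empty -> OK
  offset (1,1) -> (2,4): empty -> OK
  offset (1,2) -> (2,5): empty -> OK
All cells valid: no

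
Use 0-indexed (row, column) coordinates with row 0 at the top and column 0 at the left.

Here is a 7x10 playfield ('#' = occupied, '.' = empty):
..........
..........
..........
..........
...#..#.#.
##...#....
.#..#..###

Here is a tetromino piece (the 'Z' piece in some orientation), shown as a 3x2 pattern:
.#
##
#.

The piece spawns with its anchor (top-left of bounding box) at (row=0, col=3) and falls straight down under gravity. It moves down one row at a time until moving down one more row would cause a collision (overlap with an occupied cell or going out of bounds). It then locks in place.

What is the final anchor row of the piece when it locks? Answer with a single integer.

Spawn at (row=0, col=3). Try each row:
  row 0: fits
  row 1: fits
  row 2: blocked -> lock at row 1

Answer: 1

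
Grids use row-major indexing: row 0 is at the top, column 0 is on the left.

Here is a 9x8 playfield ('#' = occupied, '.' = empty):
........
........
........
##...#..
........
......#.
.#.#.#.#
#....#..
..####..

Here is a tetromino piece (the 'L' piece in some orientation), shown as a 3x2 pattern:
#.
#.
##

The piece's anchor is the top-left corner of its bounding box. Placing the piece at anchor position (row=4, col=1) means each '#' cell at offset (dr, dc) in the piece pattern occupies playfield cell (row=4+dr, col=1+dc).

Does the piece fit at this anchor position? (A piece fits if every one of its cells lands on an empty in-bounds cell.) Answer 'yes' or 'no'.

Check each piece cell at anchor (4, 1):
  offset (0,0) -> (4,1): empty -> OK
  offset (1,0) -> (5,1): empty -> OK
  offset (2,0) -> (6,1): occupied ('#') -> FAIL
  offset (2,1) -> (6,2): empty -> OK
All cells valid: no

Answer: no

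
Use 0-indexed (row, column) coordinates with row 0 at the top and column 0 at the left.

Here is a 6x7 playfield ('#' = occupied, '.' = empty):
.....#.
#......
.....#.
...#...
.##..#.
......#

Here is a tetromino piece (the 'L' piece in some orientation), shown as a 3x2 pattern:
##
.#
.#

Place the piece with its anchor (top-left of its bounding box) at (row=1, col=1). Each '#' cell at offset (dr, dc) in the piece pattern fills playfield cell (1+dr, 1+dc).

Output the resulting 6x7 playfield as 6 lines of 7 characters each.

Fill (1+0,1+0) = (1,1)
Fill (1+0,1+1) = (1,2)
Fill (1+1,1+1) = (2,2)
Fill (1+2,1+1) = (3,2)

Answer: .....#.
###....
..#..#.
..##...
.##..#.
......#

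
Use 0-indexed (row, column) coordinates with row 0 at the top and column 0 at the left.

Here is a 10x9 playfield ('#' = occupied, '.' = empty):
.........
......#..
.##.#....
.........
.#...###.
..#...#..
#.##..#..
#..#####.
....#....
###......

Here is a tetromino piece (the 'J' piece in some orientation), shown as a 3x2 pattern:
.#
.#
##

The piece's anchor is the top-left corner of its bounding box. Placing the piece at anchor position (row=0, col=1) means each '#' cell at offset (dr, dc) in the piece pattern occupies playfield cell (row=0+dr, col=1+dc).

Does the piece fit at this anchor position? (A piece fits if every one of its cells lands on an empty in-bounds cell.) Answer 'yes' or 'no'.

Answer: no

Derivation:
Check each piece cell at anchor (0, 1):
  offset (0,1) -> (0,2): empty -> OK
  offset (1,1) -> (1,2): empty -> OK
  offset (2,0) -> (2,1): occupied ('#') -> FAIL
  offset (2,1) -> (2,2): occupied ('#') -> FAIL
All cells valid: no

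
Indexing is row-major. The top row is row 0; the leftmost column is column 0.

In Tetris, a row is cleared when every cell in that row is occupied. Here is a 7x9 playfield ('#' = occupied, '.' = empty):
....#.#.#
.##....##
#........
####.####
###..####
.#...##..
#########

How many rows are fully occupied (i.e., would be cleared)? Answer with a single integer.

Check each row:
  row 0: 6 empty cells -> not full
  row 1: 5 empty cells -> not full
  row 2: 8 empty cells -> not full
  row 3: 1 empty cell -> not full
  row 4: 2 empty cells -> not full
  row 5: 6 empty cells -> not full
  row 6: 0 empty cells -> FULL (clear)
Total rows cleared: 1

Answer: 1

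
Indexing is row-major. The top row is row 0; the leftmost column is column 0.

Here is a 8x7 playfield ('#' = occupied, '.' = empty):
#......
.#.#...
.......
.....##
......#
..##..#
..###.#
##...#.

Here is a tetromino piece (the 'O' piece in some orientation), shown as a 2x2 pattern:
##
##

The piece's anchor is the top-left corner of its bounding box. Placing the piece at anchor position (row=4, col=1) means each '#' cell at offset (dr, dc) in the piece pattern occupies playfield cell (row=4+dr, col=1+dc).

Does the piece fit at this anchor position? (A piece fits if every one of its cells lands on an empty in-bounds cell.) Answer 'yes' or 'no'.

Check each piece cell at anchor (4, 1):
  offset (0,0) -> (4,1): empty -> OK
  offset (0,1) -> (4,2): empty -> OK
  offset (1,0) -> (5,1): empty -> OK
  offset (1,1) -> (5,2): occupied ('#') -> FAIL
All cells valid: no

Answer: no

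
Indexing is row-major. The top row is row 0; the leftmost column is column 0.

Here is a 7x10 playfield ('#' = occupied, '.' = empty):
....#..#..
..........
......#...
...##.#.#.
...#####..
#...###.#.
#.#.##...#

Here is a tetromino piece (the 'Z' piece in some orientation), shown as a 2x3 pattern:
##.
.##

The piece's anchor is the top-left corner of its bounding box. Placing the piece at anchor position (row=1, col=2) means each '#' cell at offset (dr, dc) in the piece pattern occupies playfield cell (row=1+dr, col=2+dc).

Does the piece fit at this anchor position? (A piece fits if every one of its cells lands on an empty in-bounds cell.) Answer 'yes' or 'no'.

Check each piece cell at anchor (1, 2):
  offset (0,0) -> (1,2): empty -> OK
  offset (0,1) -> (1,3): empty -> OK
  offset (1,1) -> (2,3): empty -> OK
  offset (1,2) -> (2,4): empty -> OK
All cells valid: yes

Answer: yes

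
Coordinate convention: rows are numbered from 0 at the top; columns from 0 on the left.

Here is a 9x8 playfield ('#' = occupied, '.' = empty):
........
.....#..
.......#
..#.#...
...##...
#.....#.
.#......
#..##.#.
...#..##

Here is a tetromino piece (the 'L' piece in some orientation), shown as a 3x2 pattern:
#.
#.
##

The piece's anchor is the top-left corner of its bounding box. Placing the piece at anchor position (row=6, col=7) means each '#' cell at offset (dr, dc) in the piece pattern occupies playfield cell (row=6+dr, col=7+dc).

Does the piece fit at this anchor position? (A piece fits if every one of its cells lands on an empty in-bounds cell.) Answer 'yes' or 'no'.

Answer: no

Derivation:
Check each piece cell at anchor (6, 7):
  offset (0,0) -> (6,7): empty -> OK
  offset (1,0) -> (7,7): empty -> OK
  offset (2,0) -> (8,7): occupied ('#') -> FAIL
  offset (2,1) -> (8,8): out of bounds -> FAIL
All cells valid: no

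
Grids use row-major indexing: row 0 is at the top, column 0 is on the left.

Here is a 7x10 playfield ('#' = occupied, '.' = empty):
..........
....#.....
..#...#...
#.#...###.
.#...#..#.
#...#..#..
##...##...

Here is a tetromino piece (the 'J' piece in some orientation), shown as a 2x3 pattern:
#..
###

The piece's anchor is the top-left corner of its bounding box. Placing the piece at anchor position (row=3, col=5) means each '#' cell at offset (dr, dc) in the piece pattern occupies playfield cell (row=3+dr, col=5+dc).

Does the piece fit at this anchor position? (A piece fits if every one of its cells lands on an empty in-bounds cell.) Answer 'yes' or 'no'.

Answer: no

Derivation:
Check each piece cell at anchor (3, 5):
  offset (0,0) -> (3,5): empty -> OK
  offset (1,0) -> (4,5): occupied ('#') -> FAIL
  offset (1,1) -> (4,6): empty -> OK
  offset (1,2) -> (4,7): empty -> OK
All cells valid: no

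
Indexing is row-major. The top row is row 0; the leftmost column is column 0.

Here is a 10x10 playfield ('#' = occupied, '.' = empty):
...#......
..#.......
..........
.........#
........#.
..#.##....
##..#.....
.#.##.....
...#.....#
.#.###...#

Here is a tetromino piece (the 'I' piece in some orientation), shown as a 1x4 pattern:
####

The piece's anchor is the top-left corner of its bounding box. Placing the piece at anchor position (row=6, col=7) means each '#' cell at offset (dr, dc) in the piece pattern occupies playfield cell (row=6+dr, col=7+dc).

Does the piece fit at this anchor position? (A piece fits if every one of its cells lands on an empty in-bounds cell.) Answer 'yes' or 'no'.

Check each piece cell at anchor (6, 7):
  offset (0,0) -> (6,7): empty -> OK
  offset (0,1) -> (6,8): empty -> OK
  offset (0,2) -> (6,9): empty -> OK
  offset (0,3) -> (6,10): out of bounds -> FAIL
All cells valid: no

Answer: no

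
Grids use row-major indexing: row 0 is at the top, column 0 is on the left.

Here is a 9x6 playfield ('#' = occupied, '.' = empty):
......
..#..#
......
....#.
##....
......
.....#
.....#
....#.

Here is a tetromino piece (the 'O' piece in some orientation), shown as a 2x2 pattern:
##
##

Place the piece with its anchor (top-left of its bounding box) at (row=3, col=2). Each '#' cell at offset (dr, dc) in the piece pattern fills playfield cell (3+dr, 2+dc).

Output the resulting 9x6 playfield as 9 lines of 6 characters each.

Fill (3+0,2+0) = (3,2)
Fill (3+0,2+1) = (3,3)
Fill (3+1,2+0) = (4,2)
Fill (3+1,2+1) = (4,3)

Answer: ......
..#..#
......
..###.
####..
......
.....#
.....#
....#.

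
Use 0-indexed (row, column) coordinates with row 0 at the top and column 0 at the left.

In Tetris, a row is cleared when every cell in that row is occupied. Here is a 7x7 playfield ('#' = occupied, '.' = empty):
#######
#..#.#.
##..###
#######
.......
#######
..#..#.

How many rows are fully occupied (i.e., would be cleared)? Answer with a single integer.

Check each row:
  row 0: 0 empty cells -> FULL (clear)
  row 1: 4 empty cells -> not full
  row 2: 2 empty cells -> not full
  row 3: 0 empty cells -> FULL (clear)
  row 4: 7 empty cells -> not full
  row 5: 0 empty cells -> FULL (clear)
  row 6: 5 empty cells -> not full
Total rows cleared: 3

Answer: 3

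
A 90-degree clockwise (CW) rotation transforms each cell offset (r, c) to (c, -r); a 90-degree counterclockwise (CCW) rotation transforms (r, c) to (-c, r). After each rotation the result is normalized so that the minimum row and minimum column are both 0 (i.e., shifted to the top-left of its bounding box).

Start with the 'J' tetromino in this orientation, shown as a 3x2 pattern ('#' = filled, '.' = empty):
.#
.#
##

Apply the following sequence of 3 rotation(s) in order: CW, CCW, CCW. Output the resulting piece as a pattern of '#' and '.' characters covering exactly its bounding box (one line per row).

Answer: ###
..#

Derivation:
Start:
.#
.#
##
After rotation 1 (CW):
#..
###
After rotation 2 (CCW):
.#
.#
##
After rotation 3 (CCW):
###
..#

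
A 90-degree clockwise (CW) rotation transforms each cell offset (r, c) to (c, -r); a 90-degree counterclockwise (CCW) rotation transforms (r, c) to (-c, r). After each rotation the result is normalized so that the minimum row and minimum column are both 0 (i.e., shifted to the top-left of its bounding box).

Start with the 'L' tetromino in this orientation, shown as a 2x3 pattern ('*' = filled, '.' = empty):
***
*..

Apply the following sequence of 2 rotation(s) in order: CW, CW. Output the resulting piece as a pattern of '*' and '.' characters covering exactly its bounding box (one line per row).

Start:
***
*..
After rotation 1 (CW):
**
.*
.*
After rotation 2 (CW):
..*
***

Answer: ..*
***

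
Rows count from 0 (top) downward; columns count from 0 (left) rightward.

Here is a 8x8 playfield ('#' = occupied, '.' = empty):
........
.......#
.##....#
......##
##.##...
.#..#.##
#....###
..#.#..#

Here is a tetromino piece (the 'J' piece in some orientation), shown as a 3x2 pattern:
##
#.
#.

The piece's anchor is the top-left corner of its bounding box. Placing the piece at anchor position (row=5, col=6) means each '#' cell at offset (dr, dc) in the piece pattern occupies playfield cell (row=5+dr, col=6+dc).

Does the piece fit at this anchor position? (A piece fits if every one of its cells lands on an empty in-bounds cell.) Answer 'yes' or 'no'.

Answer: no

Derivation:
Check each piece cell at anchor (5, 6):
  offset (0,0) -> (5,6): occupied ('#') -> FAIL
  offset (0,1) -> (5,7): occupied ('#') -> FAIL
  offset (1,0) -> (6,6): occupied ('#') -> FAIL
  offset (2,0) -> (7,6): empty -> OK
All cells valid: no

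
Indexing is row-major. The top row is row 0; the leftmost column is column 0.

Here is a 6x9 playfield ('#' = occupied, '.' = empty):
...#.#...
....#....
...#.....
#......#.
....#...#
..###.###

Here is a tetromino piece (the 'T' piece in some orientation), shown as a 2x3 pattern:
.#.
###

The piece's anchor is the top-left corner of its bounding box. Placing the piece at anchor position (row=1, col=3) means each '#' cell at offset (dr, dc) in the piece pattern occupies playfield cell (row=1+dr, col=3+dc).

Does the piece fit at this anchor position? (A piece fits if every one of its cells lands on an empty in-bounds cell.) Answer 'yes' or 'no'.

Check each piece cell at anchor (1, 3):
  offset (0,1) -> (1,4): occupied ('#') -> FAIL
  offset (1,0) -> (2,3): occupied ('#') -> FAIL
  offset (1,1) -> (2,4): empty -> OK
  offset (1,2) -> (2,5): empty -> OK
All cells valid: no

Answer: no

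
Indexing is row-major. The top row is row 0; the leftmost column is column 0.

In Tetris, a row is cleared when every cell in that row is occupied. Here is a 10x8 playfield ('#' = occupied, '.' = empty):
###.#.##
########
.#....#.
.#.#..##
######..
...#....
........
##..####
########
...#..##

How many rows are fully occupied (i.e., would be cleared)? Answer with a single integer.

Answer: 2

Derivation:
Check each row:
  row 0: 2 empty cells -> not full
  row 1: 0 empty cells -> FULL (clear)
  row 2: 6 empty cells -> not full
  row 3: 4 empty cells -> not full
  row 4: 2 empty cells -> not full
  row 5: 7 empty cells -> not full
  row 6: 8 empty cells -> not full
  row 7: 2 empty cells -> not full
  row 8: 0 empty cells -> FULL (clear)
  row 9: 5 empty cells -> not full
Total rows cleared: 2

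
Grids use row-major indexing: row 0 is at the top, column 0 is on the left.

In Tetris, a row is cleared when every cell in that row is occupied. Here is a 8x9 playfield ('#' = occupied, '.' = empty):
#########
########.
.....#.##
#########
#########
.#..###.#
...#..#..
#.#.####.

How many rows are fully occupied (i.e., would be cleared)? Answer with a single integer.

Check each row:
  row 0: 0 empty cells -> FULL (clear)
  row 1: 1 empty cell -> not full
  row 2: 6 empty cells -> not full
  row 3: 0 empty cells -> FULL (clear)
  row 4: 0 empty cells -> FULL (clear)
  row 5: 4 empty cells -> not full
  row 6: 7 empty cells -> not full
  row 7: 3 empty cells -> not full
Total rows cleared: 3

Answer: 3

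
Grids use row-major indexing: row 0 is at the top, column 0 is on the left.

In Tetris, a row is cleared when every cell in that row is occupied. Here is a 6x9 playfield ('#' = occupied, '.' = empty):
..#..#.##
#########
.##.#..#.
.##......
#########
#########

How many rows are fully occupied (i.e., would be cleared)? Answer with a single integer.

Answer: 3

Derivation:
Check each row:
  row 0: 5 empty cells -> not full
  row 1: 0 empty cells -> FULL (clear)
  row 2: 5 empty cells -> not full
  row 3: 7 empty cells -> not full
  row 4: 0 empty cells -> FULL (clear)
  row 5: 0 empty cells -> FULL (clear)
Total rows cleared: 3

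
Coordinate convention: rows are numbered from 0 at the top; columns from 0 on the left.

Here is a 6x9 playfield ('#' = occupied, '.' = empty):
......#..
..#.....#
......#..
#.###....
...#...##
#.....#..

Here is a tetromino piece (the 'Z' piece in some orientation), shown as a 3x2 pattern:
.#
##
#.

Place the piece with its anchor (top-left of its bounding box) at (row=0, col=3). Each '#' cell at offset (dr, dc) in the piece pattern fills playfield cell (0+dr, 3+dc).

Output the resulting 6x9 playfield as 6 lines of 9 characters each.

Answer: ....#.#..
..###...#
...#..#..
#.###....
...#...##
#.....#..

Derivation:
Fill (0+0,3+1) = (0,4)
Fill (0+1,3+0) = (1,3)
Fill (0+1,3+1) = (1,4)
Fill (0+2,3+0) = (2,3)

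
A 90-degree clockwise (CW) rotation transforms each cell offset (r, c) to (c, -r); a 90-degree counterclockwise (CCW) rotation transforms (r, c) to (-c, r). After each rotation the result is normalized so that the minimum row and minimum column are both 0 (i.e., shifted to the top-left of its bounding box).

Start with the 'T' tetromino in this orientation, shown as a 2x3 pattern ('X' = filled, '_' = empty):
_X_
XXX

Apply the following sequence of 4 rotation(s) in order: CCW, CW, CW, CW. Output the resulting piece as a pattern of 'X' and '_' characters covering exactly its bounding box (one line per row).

Answer: XXX
_X_

Derivation:
Start:
_X_
XXX
After rotation 1 (CCW):
_X
XX
_X
After rotation 2 (CW):
_X_
XXX
After rotation 3 (CW):
X_
XX
X_
After rotation 4 (CW):
XXX
_X_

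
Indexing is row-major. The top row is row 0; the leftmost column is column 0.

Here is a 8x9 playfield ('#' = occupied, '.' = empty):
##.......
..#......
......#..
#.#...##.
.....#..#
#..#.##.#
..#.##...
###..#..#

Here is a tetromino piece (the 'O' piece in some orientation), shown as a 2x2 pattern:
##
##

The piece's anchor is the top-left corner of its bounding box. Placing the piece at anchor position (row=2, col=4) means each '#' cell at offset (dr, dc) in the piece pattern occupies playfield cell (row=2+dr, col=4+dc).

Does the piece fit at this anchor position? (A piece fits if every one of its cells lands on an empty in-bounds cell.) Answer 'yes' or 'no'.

Answer: yes

Derivation:
Check each piece cell at anchor (2, 4):
  offset (0,0) -> (2,4): empty -> OK
  offset (0,1) -> (2,5): empty -> OK
  offset (1,0) -> (3,4): empty -> OK
  offset (1,1) -> (3,5): empty -> OK
All cells valid: yes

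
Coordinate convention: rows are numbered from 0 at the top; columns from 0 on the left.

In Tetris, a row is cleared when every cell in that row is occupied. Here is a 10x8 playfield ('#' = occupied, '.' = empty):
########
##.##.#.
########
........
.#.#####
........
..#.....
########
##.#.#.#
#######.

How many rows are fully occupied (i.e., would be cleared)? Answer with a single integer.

Answer: 3

Derivation:
Check each row:
  row 0: 0 empty cells -> FULL (clear)
  row 1: 3 empty cells -> not full
  row 2: 0 empty cells -> FULL (clear)
  row 3: 8 empty cells -> not full
  row 4: 2 empty cells -> not full
  row 5: 8 empty cells -> not full
  row 6: 7 empty cells -> not full
  row 7: 0 empty cells -> FULL (clear)
  row 8: 3 empty cells -> not full
  row 9: 1 empty cell -> not full
Total rows cleared: 3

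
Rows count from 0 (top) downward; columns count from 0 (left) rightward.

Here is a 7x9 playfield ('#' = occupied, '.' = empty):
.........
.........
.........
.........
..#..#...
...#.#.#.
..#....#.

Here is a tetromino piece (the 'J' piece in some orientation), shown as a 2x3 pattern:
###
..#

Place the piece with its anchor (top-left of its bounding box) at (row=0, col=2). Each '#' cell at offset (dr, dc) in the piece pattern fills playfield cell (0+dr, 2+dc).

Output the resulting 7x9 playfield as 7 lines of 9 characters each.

Fill (0+0,2+0) = (0,2)
Fill (0+0,2+1) = (0,3)
Fill (0+0,2+2) = (0,4)
Fill (0+1,2+2) = (1,4)

Answer: ..###....
....#....
.........
.........
..#..#...
...#.#.#.
..#....#.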